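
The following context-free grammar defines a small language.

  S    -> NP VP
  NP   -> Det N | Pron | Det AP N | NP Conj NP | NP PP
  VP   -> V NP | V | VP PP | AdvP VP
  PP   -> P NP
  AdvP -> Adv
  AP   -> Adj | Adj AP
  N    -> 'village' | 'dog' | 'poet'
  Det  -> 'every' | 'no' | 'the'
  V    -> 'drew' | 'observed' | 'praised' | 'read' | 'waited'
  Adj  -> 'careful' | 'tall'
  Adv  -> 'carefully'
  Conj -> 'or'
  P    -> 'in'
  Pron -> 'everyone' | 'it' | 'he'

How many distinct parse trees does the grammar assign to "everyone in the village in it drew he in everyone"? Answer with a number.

4

Two of the 4 distinct bracketings:
[S [NP [NP [Pron everyone]] [PP [P in] [NP [NP [Det the] [N village]] [PP [P in] [NP [Pron it]]]]]] [VP [V drew] [NP [NP [Pron he]] [PP [P in] [NP [Pron everyone]]]]]]
[S [NP [NP [Pron everyone]] [PP [P in] [NP [NP [Det the] [N village]] [PP [P in] [NP [Pron it]]]]]] [VP [VP [V drew] [NP [Pron he]]] [PP [P in] [NP [Pron everyone]]]]]
The difference turns on whether VP → VP PP is used at the relevant span, versus an alternative expansion of VP.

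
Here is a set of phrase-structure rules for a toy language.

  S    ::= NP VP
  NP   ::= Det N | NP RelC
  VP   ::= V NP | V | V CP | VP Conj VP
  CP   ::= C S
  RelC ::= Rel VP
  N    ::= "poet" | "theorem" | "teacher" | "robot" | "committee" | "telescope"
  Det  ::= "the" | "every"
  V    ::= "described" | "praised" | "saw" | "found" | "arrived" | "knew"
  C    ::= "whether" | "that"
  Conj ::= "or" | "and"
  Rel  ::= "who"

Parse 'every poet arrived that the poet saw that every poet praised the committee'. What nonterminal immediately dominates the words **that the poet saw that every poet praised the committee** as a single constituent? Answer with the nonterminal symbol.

[S [NP [Det every] [N poet]] [VP [V arrived] [CP [C that] [S [NP [Det the] [N poet]] [VP [V saw] [CP [C that] [S [NP [Det every] [N poet]] [VP [V praised] [NP [Det the] [N committee]]]]]]]]]]
The span 'that the poet saw that every poet praised the committee' is the CP node built by CP → C S.

CP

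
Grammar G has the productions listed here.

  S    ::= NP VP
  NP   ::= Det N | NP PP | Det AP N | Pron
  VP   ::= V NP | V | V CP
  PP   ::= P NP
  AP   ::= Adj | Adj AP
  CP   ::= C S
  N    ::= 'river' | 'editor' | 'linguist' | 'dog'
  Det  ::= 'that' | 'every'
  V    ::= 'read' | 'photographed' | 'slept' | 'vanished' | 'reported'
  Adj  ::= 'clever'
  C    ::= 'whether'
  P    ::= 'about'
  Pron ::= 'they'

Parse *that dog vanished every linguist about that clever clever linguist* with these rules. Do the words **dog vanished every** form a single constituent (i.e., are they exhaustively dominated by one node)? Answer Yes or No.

No

[S [NP [Det that] [N dog]] [VP [V vanished] [NP [NP [Det every] [N linguist]] [PP [P about] [NP [Det that] [AP [Adj clever] [AP [Adj clever]]] [N linguist]]]]]]
The smallest constituent containing 'dog vanished every' is the S spanning 'that dog vanished every linguist about that clever clever linguist'; no single node in the tree dominates exactly the given words.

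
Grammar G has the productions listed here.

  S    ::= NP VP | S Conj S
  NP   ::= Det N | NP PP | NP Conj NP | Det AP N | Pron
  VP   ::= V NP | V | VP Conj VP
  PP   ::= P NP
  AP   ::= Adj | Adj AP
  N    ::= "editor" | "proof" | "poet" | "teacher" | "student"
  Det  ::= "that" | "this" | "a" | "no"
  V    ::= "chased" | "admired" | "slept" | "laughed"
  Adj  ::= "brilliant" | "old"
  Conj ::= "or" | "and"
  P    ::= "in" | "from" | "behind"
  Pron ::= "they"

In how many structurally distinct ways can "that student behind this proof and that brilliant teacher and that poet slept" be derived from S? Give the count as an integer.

5

Two of the 5 distinct bracketings:
[S [NP [NP [Det that] [N student]] [PP [P behind] [NP [NP [Det this] [N proof]] [Conj and] [NP [NP [Det that] [AP [Adj brilliant]] [N teacher]] [Conj and] [NP [Det that] [N poet]]]]]] [VP [V slept]]]
[S [NP [NP [Det that] [N student]] [PP [P behind] [NP [NP [NP [Det this] [N proof]] [Conj and] [NP [Det that] [AP [Adj brilliant]] [N teacher]]] [Conj and] [NP [Det that] [N poet]]]]] [VP [V slept]]]
The trees differ in how a recursive rule is bracketed over the same span.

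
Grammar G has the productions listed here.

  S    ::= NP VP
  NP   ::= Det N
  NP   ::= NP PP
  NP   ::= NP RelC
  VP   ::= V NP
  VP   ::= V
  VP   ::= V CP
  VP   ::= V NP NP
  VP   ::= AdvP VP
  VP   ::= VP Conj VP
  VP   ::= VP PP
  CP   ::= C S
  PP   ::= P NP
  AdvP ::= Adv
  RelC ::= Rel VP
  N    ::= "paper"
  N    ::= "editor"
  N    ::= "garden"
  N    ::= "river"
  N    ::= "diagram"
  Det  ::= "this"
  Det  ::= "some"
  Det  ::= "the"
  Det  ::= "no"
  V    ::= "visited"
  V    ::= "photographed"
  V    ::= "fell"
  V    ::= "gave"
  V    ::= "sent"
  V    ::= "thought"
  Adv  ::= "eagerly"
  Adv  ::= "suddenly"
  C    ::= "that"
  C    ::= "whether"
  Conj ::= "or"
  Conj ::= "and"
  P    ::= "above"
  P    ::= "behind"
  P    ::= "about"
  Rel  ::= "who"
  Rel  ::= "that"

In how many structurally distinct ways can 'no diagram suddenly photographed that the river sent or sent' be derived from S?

3

Two of the 3 distinct bracketings:
[S [NP [Det no] [N diagram]] [VP [AdvP [Adv suddenly]] [VP [V photographed] [CP [C that] [S [NP [Det the] [N river]] [VP [VP [V sent]] [Conj or] [VP [V sent]]]]]]]]
[S [NP [Det no] [N diagram]] [VP [AdvP [Adv suddenly]] [VP [VP [V photographed] [CP [C that] [S [NP [Det the] [N river]] [VP [V sent]]]]] [Conj or] [VP [V sent]]]]]
The trees differ in how a recursive rule is bracketed over the same span.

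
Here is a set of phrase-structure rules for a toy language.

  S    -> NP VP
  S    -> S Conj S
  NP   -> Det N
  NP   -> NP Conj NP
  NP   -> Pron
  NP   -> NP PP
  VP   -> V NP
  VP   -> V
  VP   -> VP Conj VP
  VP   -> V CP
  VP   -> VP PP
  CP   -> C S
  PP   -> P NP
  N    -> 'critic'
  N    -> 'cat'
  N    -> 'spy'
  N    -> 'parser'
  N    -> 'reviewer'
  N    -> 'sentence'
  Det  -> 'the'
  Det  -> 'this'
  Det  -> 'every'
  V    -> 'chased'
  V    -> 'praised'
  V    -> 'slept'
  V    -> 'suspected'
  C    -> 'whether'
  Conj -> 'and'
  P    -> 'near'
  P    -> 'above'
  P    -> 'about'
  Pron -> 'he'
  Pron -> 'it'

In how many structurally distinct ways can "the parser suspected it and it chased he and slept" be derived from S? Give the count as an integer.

1

[S [S [NP [Det the] [N parser]] [VP [V suspected] [NP [Pron it]]]] [Conj and] [S [NP [Pron it]] [VP [VP [V chased] [NP [Pron he]]] [Conj and] [VP [V slept]]]]]
No rule offers an alternative attachment or grouping for any span, so this is the only derivation.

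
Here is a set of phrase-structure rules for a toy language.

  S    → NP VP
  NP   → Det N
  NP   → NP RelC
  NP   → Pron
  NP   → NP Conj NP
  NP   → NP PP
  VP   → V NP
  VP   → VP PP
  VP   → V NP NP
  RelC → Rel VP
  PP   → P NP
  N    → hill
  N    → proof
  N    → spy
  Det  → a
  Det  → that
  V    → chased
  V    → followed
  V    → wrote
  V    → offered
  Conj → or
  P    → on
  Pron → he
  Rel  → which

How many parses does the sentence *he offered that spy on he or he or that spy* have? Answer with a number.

7

Two of the 7 distinct bracketings:
[S [NP [Pron he]] [VP [V offered] [NP [NP [NP [Det that] [N spy]] [PP [P on] [NP [Pron he]]]] [Conj or] [NP [NP [Pron he]] [Conj or] [NP [Det that] [N spy]]]]]]
[S [NP [Pron he]] [VP [V offered] [NP [NP [NP [NP [Det that] [N spy]] [PP [P on] [NP [Pron he]]]] [Conj or] [NP [Pron he]]] [Conj or] [NP [Det that] [N spy]]]]]
The trees differ in how a recursive rule is bracketed over the same span.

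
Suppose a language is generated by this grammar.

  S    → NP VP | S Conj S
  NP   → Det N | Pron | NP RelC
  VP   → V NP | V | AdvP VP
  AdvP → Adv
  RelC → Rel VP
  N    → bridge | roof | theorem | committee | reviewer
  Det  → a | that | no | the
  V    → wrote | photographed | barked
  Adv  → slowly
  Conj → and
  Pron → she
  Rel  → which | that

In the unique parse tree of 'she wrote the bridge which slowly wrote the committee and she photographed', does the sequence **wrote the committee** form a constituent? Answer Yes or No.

[S [S [NP [Pron she]] [VP [V wrote] [NP [NP [Det the] [N bridge]] [RelC [Rel which] [VP [AdvP [Adv slowly]] [VP [V wrote] [NP [Det the] [N committee]]]]]]]] [Conj and] [S [NP [Pron she]] [VP [V photographed]]]]
The words 'wrote the committee' are exhaustively dominated by a single VP node (built by VP → V NP), so they form a constituent.

Yes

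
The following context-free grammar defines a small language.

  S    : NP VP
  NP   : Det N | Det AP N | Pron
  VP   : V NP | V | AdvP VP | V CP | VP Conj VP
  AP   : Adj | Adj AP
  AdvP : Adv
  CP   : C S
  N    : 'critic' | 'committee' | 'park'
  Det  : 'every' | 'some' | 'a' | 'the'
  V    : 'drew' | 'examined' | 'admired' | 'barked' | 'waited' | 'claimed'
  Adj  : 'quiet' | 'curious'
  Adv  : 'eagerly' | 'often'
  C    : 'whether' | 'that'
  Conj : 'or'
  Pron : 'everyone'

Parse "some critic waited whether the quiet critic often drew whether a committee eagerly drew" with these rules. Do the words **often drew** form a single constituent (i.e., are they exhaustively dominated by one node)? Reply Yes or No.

No

[S [NP [Det some] [N critic]] [VP [V waited] [CP [C whether] [S [NP [Det the] [AP [Adj quiet]] [N critic]] [VP [AdvP [Adv often]] [VP [V drew] [CP [C whether] [S [NP [Det a] [N committee]] [VP [AdvP [Adv eagerly]] [VP [V drew]]]]]]]]]]]
The smallest constituent containing 'often drew' is the VP spanning 'often drew whether a committee eagerly drew'; no single node in the tree dominates exactly the given words.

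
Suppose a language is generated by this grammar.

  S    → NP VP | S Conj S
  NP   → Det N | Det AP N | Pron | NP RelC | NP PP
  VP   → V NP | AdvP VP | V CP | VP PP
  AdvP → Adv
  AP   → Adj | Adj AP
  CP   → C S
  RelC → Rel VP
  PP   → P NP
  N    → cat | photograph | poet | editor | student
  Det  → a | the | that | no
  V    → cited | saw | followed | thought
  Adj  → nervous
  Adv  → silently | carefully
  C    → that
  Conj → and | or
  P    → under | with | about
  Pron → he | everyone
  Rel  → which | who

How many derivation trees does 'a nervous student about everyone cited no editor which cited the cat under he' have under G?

Two of the 4 distinct bracketings:
[S [NP [NP [Det a] [AP [Adj nervous]] [N student]] [PP [P about] [NP [Pron everyone]]]] [VP [V cited] [NP [NP [Det no] [N editor]] [RelC [Rel which] [VP [V cited] [NP [NP [Det the] [N cat]] [PP [P under] [NP [Pron he]]]]]]]]]
[S [NP [NP [Det a] [AP [Adj nervous]] [N student]] [PP [P about] [NP [Pron everyone]]]] [VP [V cited] [NP [NP [Det no] [N editor]] [RelC [Rel which] [VP [VP [V cited] [NP [Det the] [N cat]]] [PP [P under] [NP [Pron he]]]]]]]]
The difference turns on whether VP → VP PP is used at the relevant span, versus an alternative expansion of VP.

4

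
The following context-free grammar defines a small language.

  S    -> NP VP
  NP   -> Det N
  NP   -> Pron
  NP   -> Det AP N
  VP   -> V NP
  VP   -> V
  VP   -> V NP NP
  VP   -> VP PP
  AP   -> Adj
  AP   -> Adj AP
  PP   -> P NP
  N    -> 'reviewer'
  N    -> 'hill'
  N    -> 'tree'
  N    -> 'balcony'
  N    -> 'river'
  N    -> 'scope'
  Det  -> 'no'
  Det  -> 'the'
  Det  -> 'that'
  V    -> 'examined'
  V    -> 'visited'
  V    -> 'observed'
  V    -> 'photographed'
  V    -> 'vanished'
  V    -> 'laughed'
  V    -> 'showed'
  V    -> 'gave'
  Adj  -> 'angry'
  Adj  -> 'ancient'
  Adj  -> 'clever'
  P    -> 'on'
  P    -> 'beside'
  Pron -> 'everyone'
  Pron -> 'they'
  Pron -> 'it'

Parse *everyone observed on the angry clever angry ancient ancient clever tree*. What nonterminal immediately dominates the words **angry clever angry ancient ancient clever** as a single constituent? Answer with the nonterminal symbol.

S
  NP
    Pron: everyone
  VP
    VP
      V: observed
    PP
      P: on
      NP
        Det: the
        AP
          Adj: angry
          AP
            Adj: clever
            AP
              Adj: angry
              AP
                Adj: ancient
                AP
                  Adj: ancient
                  AP
                    Adj: clever
        N: tree
The span 'angry clever angry ancient ancient clever' is the AP node built by AP → Adj AP.

AP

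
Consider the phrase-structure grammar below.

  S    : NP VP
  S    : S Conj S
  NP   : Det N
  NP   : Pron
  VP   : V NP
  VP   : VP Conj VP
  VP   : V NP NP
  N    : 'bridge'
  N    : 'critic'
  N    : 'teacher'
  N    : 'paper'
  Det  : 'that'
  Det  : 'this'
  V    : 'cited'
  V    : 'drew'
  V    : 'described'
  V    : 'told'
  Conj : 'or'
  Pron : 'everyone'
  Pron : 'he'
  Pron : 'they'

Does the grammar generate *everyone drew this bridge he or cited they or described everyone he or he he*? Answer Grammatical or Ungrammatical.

Ungrammatical

For S → NP VP, the only prefix that parses as NP is 'everyone', but the remainder 'drew this bridge he or cited they or described everyone he or he he' is not a VP under these rules. The alternative S rule S → S Conj S likewise has no satisfying split.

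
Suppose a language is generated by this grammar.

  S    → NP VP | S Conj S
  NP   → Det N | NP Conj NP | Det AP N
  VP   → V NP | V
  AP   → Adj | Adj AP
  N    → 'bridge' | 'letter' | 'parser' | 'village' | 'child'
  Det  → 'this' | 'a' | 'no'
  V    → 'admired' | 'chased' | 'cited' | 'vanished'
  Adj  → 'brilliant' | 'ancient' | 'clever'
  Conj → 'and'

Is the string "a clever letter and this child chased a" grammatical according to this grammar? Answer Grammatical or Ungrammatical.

Ungrammatical

For S → NP VP, every NP-prefix leaves a non-VP remainder: after 'a clever letter' the remainder is not a VP; after 'a clever letter and this child' the remainder is not a VP. The alternative S rule S → S Conj S likewise has no satisfying split.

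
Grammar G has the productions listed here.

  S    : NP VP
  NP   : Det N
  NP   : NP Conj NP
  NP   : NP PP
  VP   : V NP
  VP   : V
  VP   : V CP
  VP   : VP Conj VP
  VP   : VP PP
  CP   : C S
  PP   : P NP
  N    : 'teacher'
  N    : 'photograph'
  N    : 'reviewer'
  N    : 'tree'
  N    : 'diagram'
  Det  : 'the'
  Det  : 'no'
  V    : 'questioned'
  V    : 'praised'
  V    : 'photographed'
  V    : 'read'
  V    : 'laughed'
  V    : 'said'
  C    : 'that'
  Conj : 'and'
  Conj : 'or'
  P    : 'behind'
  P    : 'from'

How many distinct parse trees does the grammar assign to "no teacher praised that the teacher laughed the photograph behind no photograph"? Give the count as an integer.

3

Two of the 3 distinct bracketings:
[S [NP [Det no] [N teacher]] [VP [V praised] [CP [C that] [S [NP [Det the] [N teacher]] [VP [V laughed] [NP [NP [Det the] [N photograph]] [PP [P behind] [NP [Det no] [N photograph]]]]]]]]]
[S [NP [Det no] [N teacher]] [VP [V praised] [CP [C that] [S [NP [Det the] [N teacher]] [VP [VP [V laughed] [NP [Det the] [N photograph]]] [PP [P behind] [NP [Det no] [N photograph]]]]]]]]
The difference turns on whether NP → NP PP is used at the relevant span, versus an alternative expansion of NP.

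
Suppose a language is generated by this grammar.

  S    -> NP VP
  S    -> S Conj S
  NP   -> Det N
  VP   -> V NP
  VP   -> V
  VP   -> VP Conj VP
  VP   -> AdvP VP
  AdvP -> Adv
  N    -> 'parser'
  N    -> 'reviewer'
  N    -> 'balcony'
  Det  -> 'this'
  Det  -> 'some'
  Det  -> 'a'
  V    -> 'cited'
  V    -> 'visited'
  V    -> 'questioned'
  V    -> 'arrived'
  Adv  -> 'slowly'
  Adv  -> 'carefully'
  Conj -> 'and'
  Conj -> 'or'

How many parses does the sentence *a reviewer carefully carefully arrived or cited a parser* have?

Two of the 3 distinct bracketings:
[S [NP [Det a] [N reviewer]] [VP [VP [AdvP [Adv carefully]] [VP [AdvP [Adv carefully]] [VP [V arrived]]]] [Conj or] [VP [V cited] [NP [Det a] [N parser]]]]]
[S [NP [Det a] [N reviewer]] [VP [AdvP [Adv carefully]] [VP [VP [AdvP [Adv carefully]] [VP [V arrived]]] [Conj or] [VP [V cited] [NP [Det a] [N parser]]]]]]
The trees differ in how a recursive rule is bracketed over the same span.

3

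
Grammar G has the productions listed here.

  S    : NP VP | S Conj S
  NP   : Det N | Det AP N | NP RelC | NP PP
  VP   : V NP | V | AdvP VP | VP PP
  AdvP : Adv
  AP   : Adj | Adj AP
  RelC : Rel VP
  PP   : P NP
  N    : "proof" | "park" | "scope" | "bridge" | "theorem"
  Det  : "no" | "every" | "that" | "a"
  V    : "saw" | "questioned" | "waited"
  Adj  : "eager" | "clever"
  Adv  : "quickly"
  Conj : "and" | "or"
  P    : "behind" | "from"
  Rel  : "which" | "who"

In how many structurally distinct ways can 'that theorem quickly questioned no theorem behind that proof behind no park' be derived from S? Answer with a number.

9

Two of the 9 distinct bracketings:
[S [NP [Det that] [N theorem]] [VP [AdvP [Adv quickly]] [VP [V questioned] [NP [NP [Det no] [N theorem]] [PP [P behind] [NP [NP [Det that] [N proof]] [PP [P behind] [NP [Det no] [N park]]]]]]]]]
[S [NP [Det that] [N theorem]] [VP [AdvP [Adv quickly]] [VP [V questioned] [NP [NP [NP [Det no] [N theorem]] [PP [P behind] [NP [Det that] [N proof]]]] [PP [P behind] [NP [Det no] [N park]]]]]]]
The trees differ in how a recursive rule is bracketed over the same span.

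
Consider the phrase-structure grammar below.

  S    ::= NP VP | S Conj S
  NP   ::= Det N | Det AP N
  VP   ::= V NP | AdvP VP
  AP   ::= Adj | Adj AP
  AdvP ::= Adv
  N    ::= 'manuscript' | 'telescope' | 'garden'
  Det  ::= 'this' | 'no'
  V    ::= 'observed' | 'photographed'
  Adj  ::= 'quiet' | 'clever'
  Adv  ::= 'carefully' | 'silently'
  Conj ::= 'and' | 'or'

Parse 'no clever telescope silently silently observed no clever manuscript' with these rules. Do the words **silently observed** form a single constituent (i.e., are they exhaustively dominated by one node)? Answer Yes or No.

[S [NP [Det no] [AP [Adj clever]] [N telescope]] [VP [AdvP [Adv silently]] [VP [AdvP [Adv silently]] [VP [V observed] [NP [Det no] [AP [Adj clever]] [N manuscript]]]]]]
The smallest constituent containing 'silently observed' is the VP spanning 'silently observed no clever manuscript'; no single node in the tree dominates exactly the given words.

No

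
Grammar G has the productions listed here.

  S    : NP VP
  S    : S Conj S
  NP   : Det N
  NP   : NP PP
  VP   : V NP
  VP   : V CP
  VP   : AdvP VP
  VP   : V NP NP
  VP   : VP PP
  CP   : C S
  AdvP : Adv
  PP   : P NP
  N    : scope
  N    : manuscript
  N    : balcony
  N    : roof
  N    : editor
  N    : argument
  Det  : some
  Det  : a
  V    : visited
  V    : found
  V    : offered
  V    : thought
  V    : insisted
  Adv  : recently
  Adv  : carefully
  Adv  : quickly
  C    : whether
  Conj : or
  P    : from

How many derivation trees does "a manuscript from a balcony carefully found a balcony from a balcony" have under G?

3

Two of the 3 distinct bracketings:
[S [NP [NP [Det a] [N manuscript]] [PP [P from] [NP [Det a] [N balcony]]]] [VP [AdvP [Adv carefully]] [VP [V found] [NP [NP [Det a] [N balcony]] [PP [P from] [NP [Det a] [N balcony]]]]]]]
[S [NP [NP [Det a] [N manuscript]] [PP [P from] [NP [Det a] [N balcony]]]] [VP [AdvP [Adv carefully]] [VP [VP [V found] [NP [Det a] [N balcony]]] [PP [P from] [NP [Det a] [N balcony]]]]]]
The difference turns on whether VP → VP PP is used at the relevant span, versus an alternative expansion of VP.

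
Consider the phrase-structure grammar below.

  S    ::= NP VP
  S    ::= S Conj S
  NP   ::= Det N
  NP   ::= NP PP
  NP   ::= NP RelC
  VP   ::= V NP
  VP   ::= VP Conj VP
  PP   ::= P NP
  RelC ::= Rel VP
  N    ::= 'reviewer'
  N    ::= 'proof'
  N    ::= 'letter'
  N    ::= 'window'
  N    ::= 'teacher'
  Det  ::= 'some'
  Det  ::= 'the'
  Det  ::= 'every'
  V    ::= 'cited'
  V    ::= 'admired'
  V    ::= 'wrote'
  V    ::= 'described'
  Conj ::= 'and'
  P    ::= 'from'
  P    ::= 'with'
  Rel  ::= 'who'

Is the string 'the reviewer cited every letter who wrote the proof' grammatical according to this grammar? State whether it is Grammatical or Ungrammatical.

S
  NP
    Det: the
    N: reviewer
  VP
    V: cited
    NP
      NP
        Det: every
        N: letter
      RelC
        Rel: who
        VP
          V: wrote
          NP
            Det: the
            N: proof
Every word is introduced by a lexical rule and the phrasal rules combine the resulting categories into a single S.

Grammatical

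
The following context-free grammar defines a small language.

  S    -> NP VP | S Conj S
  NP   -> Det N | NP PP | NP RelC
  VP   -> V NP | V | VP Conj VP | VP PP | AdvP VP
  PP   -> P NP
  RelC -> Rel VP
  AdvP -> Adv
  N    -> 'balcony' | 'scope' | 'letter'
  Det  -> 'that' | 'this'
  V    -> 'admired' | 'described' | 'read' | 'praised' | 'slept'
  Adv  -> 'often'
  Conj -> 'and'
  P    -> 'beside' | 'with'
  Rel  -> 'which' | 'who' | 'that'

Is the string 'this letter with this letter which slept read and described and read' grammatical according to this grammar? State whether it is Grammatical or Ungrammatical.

[S [NP [NP [Det this] [N letter]] [PP [P with] [NP [NP [Det this] [N letter]] [RelC [Rel which] [VP [V slept]]]]]] [VP [VP [V read]] [Conj and] [VP [VP [V described]] [Conj and] [VP [V read]]]]]
Every word is introduced by a lexical rule and the phrasal rules combine the resulting categories into a single S.

Grammatical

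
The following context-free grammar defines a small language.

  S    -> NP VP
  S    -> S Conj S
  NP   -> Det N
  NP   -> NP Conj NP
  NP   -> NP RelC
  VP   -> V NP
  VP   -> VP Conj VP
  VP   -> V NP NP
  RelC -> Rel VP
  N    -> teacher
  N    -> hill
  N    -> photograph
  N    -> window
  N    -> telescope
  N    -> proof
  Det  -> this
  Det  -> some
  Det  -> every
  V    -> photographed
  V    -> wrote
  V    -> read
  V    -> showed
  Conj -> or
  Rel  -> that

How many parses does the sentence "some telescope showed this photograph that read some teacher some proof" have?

The two bracketings:
[S [NP [Det some] [N telescope]] [VP [V showed] [NP [NP [Det this] [N photograph]] [RelC [Rel that] [VP [V read] [NP [Det some] [N teacher]] [NP [Det some] [N proof]]]]]]]
[S [NP [Det some] [N telescope]] [VP [V showed] [NP [NP [Det this] [N photograph]] [RelC [Rel that] [VP [V read] [NP [Det some] [N teacher]]]]] [NP [Det some] [N proof]]]]
The trees differ in how a recursive rule is bracketed over the same span.

2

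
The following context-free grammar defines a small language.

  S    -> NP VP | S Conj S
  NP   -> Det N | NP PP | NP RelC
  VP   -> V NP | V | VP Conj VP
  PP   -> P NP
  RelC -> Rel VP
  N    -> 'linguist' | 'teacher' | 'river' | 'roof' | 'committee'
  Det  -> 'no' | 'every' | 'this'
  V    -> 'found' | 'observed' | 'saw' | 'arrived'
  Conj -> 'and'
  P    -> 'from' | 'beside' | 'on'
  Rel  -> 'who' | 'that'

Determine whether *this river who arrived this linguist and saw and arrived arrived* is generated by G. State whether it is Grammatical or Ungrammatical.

S
  NP
    NP
      Det: this
      N: river
    RelC
      Rel: who
      VP
        VP
          V: arrived
          NP
            Det: this
            N: linguist
        Conj: and
        VP
          VP
            V: saw
          Conj: and
          VP
            V: arrived
  VP
    V: arrived
The bracketing above is licensed at every node by one of the given productions, with S at the root.

Grammatical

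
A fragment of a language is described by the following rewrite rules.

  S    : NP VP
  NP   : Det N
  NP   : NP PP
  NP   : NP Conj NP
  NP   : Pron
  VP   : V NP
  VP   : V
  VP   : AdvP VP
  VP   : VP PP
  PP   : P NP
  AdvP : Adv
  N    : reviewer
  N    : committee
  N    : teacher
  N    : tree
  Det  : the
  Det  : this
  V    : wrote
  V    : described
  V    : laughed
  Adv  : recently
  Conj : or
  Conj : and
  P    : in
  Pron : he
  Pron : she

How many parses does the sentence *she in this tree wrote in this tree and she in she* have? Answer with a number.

Two of the 3 distinct bracketings:
[S [NP [NP [Pron she]] [PP [P in] [NP [Det this] [N tree]]]] [VP [VP [V wrote]] [PP [P in] [NP [NP [NP [Det this] [N tree]] [Conj and] [NP [Pron she]]] [PP [P in] [NP [Pron she]]]]]]]
[S [NP [NP [Pron she]] [PP [P in] [NP [Det this] [N tree]]]] [VP [VP [V wrote]] [PP [P in] [NP [NP [Det this] [N tree]] [Conj and] [NP [NP [Pron she]] [PP [P in] [NP [Pron she]]]]]]]]
The trees differ in how a recursive rule is bracketed over the same span.

3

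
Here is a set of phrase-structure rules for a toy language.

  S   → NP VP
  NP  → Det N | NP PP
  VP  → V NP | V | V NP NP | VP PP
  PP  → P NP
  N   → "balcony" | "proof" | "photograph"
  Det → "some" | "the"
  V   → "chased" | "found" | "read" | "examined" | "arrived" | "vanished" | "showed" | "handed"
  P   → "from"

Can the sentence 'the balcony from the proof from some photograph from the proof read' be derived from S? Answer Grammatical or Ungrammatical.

Grammatical

[S [NP [NP [Det the] [N balcony]] [PP [P from] [NP [NP [Det the] [N proof]] [PP [P from] [NP [NP [Det some] [N photograph]] [PP [P from] [NP [Det the] [N proof]]]]]]]] [VP [V read]]]
The bracketing above is licensed at every node by one of the given productions, with S at the root.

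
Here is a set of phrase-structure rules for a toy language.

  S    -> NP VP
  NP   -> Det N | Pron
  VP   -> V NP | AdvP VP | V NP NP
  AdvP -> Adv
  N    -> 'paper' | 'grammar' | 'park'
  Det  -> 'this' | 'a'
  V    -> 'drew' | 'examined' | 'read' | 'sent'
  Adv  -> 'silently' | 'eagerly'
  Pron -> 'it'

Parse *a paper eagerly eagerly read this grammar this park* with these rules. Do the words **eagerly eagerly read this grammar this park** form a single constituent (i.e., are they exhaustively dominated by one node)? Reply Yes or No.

Yes

[S [NP [Det a] [N paper]] [VP [AdvP [Adv eagerly]] [VP [AdvP [Adv eagerly]] [VP [V read] [NP [Det this] [N grammar]] [NP [Det this] [N park]]]]]]
The words 'eagerly eagerly read this grammar this park' are exhaustively dominated by a single VP node (built by VP → AdvP VP), so they form a constituent.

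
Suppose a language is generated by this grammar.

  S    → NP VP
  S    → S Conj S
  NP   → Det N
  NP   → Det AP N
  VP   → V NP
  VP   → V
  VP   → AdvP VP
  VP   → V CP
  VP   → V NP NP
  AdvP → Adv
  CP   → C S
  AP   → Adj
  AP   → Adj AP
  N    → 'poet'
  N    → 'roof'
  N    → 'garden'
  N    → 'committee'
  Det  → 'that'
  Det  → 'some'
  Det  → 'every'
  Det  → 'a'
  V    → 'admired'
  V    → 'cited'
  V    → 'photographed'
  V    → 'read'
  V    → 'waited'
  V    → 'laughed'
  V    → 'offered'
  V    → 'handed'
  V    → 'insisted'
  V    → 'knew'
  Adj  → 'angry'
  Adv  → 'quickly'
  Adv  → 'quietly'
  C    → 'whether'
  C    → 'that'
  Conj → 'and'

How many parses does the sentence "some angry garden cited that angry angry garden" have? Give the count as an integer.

1

[S [NP [Det some] [AP [Adj angry]] [N garden]] [VP [V cited] [NP [Det that] [AP [Adj angry] [AP [Adj angry]]] [N garden]]]]
No rule offers an alternative attachment or grouping for any span, so this is the only derivation.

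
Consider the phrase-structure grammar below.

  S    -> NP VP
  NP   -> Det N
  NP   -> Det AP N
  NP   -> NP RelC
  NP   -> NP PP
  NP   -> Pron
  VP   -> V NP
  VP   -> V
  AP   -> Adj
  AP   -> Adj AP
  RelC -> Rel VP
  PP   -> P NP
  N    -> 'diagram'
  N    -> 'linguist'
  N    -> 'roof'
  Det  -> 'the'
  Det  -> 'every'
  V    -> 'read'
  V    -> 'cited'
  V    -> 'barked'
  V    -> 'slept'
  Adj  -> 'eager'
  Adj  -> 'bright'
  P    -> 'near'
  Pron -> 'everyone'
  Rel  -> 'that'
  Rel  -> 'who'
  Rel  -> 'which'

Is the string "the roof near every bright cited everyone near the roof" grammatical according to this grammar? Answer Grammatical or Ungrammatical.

Ungrammatical

An Adj word can never sit immediately before a V word in any string this grammar generates, so the substring 'bright cited' rules out a derivation.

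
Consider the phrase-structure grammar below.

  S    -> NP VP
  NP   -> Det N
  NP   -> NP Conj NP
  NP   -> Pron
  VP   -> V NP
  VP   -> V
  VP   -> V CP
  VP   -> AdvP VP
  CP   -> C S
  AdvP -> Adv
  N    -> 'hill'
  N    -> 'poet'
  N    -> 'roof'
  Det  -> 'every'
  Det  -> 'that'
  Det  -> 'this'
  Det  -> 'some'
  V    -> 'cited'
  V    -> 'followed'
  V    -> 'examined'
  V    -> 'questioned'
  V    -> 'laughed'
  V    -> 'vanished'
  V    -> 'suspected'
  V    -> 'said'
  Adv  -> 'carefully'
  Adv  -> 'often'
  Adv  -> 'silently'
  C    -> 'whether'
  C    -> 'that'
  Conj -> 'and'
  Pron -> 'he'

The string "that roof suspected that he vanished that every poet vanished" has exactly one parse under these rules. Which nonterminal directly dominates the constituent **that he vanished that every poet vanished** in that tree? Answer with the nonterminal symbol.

VP

[S [NP [Det that] [N roof]] [VP [V suspected] [CP [C that] [S [NP [Pron he]] [VP [V vanished] [CP [C that] [S [NP [Det every] [N poet]] [VP [V vanished]]]]]]]]]
The span 'that he vanished that every poet vanished' is the CP node built by CP → C S.
Its mother is the VP built by VP → V CP.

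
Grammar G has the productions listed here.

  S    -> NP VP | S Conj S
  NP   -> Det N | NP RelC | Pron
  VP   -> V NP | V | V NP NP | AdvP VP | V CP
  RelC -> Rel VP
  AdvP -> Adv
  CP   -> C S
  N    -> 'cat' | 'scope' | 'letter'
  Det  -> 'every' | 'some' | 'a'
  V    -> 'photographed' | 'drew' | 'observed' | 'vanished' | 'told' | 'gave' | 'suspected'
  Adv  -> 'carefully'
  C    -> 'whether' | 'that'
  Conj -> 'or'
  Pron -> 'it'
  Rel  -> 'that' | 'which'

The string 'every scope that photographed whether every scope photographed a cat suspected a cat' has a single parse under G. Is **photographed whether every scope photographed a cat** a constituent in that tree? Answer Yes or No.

[S [NP [NP [Det every] [N scope]] [RelC [Rel that] [VP [V photographed] [CP [C whether] [S [NP [Det every] [N scope]] [VP [V photographed] [NP [Det a] [N cat]]]]]]]] [VP [V suspected] [NP [Det a] [N cat]]]]
The words 'photographed whether every scope photographed a cat' are exhaustively dominated by a single VP node (built by VP → V CP), so they form a constituent.

Yes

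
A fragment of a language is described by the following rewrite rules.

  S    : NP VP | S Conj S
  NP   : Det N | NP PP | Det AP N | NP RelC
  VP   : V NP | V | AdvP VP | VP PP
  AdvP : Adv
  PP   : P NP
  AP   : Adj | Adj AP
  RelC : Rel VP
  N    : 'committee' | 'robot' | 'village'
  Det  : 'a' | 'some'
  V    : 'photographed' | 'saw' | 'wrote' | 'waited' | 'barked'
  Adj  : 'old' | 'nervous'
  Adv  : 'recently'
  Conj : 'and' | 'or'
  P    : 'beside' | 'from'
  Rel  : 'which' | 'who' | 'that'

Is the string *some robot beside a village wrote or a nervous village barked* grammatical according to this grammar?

S
  S
    NP
      NP
        Det: some
        N: robot
      PP
        P: beside
        NP
          Det: a
          N: village
    VP
      V: wrote
  Conj: or
  S
    NP
      Det: a
      AP
        Adj: nervous
      N: village
    VP
      V: barked
Each bracket corresponds to one application of a listed rule, so the string is derivable from S.

Grammatical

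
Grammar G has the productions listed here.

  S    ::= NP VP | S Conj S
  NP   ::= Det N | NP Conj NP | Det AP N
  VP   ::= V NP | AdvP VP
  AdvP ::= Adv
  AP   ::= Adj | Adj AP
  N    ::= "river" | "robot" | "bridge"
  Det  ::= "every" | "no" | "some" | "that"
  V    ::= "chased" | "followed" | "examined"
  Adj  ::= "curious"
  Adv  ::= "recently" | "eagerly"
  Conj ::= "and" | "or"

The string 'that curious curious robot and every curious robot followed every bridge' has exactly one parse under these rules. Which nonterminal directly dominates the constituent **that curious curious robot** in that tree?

NP

[S [NP [NP [Det that] [AP [Adj curious] [AP [Adj curious]]] [N robot]] [Conj and] [NP [Det every] [AP [Adj curious]] [N robot]]] [VP [V followed] [NP [Det every] [N bridge]]]]
The span 'that curious curious robot' is the NP node built by NP → Det AP N.
Its mother is the NP built by NP → NP Conj NP.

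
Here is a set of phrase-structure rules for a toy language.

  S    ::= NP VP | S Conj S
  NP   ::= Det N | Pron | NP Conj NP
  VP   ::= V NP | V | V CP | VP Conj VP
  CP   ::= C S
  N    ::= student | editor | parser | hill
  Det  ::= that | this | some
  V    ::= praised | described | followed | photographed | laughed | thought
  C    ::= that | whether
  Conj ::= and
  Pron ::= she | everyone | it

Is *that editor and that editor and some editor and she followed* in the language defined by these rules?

S
  NP
    NP
      Det: that
      N: editor
    Conj: and
    NP
      NP
        Det: that
        N: editor
      Conj: and
      NP
        NP
          Det: some
          N: editor
        Conj: and
        NP
          Pron: she
  VP
    V: followed
Each bracket corresponds to one application of a listed rule, so the string is derivable from S.

Grammatical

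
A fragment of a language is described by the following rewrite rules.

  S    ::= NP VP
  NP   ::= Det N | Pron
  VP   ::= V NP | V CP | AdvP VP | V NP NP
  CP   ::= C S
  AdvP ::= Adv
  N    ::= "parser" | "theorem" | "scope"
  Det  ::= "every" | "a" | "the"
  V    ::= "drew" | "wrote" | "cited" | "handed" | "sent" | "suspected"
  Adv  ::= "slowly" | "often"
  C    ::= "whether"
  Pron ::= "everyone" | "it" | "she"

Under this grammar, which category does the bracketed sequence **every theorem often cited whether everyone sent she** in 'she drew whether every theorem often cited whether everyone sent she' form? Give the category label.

S
  NP
    Pron: she
  VP
    V: drew
    CP
      C: whether
      S
        NP
          Det: every
          N: theorem
        VP
          AdvP
            Adv: often
          VP
            V: cited
            CP
              C: whether
              S
                NP
                  Pron: everyone
                VP
                  V: sent
                  NP
                    Pron: she
The span 'every theorem often cited whether everyone sent she' is the S node built by S → NP VP.

S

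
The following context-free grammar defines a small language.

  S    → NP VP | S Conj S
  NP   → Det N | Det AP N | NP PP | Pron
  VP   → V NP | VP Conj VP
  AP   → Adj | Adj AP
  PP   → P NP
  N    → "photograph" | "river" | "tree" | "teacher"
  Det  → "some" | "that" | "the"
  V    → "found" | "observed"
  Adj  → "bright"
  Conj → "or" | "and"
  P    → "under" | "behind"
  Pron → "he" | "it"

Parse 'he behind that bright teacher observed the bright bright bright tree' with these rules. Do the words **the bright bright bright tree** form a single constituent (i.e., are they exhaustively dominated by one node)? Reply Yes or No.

Yes

[S [NP [NP [Pron he]] [PP [P behind] [NP [Det that] [AP [Adj bright]] [N teacher]]]] [VP [V observed] [NP [Det the] [AP [Adj bright] [AP [Adj bright] [AP [Adj bright]]]] [N tree]]]]
The words 'the bright bright bright tree' are exhaustively dominated by a single NP node (built by NP → Det AP N), so they form a constituent.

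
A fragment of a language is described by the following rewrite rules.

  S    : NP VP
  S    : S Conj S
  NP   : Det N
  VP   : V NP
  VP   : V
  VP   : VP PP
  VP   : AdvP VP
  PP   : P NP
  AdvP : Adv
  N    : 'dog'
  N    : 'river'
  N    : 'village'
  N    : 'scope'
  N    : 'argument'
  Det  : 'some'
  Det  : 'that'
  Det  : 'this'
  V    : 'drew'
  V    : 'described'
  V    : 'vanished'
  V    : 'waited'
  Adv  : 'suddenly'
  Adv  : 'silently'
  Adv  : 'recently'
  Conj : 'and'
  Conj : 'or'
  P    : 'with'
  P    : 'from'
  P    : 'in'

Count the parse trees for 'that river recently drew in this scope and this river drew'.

The two bracketings:
[S [S [NP [Det that] [N river]] [VP [VP [AdvP [Adv recently]] [VP [V drew]]] [PP [P in] [NP [Det this] [N scope]]]]] [Conj and] [S [NP [Det this] [N river]] [VP [V drew]]]]
[S [S [NP [Det that] [N river]] [VP [AdvP [Adv recently]] [VP [VP [V drew]] [PP [P in] [NP [Det this] [N scope]]]]]] [Conj and] [S [NP [Det this] [N river]] [VP [V drew]]]]
The trees differ in how a recursive rule is bracketed over the same span.

2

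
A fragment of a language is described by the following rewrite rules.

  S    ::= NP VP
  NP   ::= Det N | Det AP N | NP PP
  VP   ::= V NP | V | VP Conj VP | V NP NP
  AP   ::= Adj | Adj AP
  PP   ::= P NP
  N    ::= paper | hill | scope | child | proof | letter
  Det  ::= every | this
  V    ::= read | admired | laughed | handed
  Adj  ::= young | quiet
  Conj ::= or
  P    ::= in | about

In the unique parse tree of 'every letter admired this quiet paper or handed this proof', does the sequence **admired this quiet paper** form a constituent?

[S [NP [Det every] [N letter]] [VP [VP [V admired] [NP [Det this] [AP [Adj quiet]] [N paper]]] [Conj or] [VP [V handed] [NP [Det this] [N proof]]]]]
The words 'admired this quiet paper' are exhaustively dominated by a single VP node (built by VP → V NP), so they form a constituent.

Yes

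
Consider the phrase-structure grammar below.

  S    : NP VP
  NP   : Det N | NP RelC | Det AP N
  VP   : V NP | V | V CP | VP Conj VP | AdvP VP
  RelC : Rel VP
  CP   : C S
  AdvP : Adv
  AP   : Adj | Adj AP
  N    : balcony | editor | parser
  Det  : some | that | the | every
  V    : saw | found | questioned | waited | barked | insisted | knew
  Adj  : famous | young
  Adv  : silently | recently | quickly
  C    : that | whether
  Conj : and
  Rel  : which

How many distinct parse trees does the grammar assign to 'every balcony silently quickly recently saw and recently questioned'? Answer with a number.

4

Two of the 4 distinct bracketings:
[S [NP [Det every] [N balcony]] [VP [VP [AdvP [Adv silently]] [VP [AdvP [Adv quickly]] [VP [AdvP [Adv recently]] [VP [V saw]]]]] [Conj and] [VP [AdvP [Adv recently]] [VP [V questioned]]]]]
[S [NP [Det every] [N balcony]] [VP [AdvP [Adv silently]] [VP [VP [AdvP [Adv quickly]] [VP [AdvP [Adv recently]] [VP [V saw]]]] [Conj and] [VP [AdvP [Adv recently]] [VP [V questioned]]]]]]
The trees differ in how a recursive rule is bracketed over the same span.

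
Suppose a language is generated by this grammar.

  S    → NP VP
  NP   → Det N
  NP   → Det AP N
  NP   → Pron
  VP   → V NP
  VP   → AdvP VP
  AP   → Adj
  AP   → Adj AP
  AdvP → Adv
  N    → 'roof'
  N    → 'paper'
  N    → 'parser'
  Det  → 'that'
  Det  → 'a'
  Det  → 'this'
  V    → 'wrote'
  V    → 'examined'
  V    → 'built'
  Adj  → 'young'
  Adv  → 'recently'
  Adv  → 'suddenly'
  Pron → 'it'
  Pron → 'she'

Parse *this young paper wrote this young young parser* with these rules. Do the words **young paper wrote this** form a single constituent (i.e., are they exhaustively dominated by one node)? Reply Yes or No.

[S [NP [Det this] [AP [Adj young]] [N paper]] [VP [V wrote] [NP [Det this] [AP [Adj young] [AP [Adj young]]] [N parser]]]]
The smallest constituent containing 'young paper wrote this' is the S spanning 'this young paper wrote this young young parser'; no single node in the tree dominates exactly the given words.

No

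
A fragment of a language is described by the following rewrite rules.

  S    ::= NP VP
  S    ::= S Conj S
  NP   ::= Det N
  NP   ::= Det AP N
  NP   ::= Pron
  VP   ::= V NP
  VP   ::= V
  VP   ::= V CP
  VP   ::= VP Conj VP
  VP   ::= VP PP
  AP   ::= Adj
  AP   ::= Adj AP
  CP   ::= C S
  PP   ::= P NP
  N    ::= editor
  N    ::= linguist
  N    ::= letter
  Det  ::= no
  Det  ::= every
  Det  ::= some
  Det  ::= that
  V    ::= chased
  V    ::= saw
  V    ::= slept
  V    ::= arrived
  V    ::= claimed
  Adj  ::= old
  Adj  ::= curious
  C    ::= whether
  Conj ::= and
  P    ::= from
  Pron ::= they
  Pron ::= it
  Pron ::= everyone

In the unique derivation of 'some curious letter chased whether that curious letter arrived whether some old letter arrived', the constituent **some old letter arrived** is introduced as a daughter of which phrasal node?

CP

S
  NP
    Det: some
    AP
      Adj: curious
    N: letter
  VP
    V: chased
    CP
      C: whether
      S
        NP
          Det: that
          AP
            Adj: curious
          N: letter
        VP
          V: arrived
          CP
            C: whether
            S
              NP
                Det: some
                AP
                  Adj: old
                N: letter
              VP
                V: arrived
The span 'some old letter arrived' is the S node built by S → NP VP.
Its mother is the CP built by CP → C S.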